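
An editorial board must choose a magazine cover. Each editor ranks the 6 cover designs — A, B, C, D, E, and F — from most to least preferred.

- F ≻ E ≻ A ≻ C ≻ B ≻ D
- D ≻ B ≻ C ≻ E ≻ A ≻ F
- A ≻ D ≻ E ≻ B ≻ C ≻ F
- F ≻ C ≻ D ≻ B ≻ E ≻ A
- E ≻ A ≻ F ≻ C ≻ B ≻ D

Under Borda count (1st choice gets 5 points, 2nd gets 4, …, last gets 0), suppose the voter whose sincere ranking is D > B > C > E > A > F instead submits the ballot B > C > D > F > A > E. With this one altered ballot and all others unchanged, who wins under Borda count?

Borda totals with the altered ballot: A 13, B 11, C 13, D 10, E 13, F 15.
The switch changes the winner from E to F.

F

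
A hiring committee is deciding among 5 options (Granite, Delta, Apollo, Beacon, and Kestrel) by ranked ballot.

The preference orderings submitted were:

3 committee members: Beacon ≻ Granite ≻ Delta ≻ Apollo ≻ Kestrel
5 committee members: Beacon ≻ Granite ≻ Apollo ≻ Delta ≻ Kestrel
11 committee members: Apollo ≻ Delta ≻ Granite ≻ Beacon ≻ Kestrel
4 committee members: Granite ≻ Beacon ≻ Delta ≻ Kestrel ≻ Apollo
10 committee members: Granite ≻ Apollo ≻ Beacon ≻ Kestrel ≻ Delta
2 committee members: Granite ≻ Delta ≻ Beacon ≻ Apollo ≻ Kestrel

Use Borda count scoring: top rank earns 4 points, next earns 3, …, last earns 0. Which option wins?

Granite

Borda scores:
  Granite: 3·3 + 5·3 + 11·2 + 4·4 + 10·4 + 2·4 = 110
  Delta: 3·2 + 5·1 + 11·3 + 4·2 + 10·0 + 2·3 = 58
  Apollo: 3·1 + 5·2 + 11·4 + 4·0 + 10·3 + 2·1 = 89
  Beacon: 3·4 + 5·4 + 11·1 + 4·3 + 10·2 + 2·2 = 79
  Kestrel: 3·0 + 5·0 + 11·0 + 4·1 + 10·1 + 2·0 = 14
Granite has the highest total.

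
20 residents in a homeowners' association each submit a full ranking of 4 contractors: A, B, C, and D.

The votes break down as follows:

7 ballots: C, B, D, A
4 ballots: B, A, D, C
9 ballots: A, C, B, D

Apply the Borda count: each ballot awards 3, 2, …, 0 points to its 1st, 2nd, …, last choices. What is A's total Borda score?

35

Borda scores:
  A: 7·0 + 4·2 + 9·3 = 35
  B: 7·2 + 4·3 + 9·1 = 35
  C: 7·3 + 4·0 + 9·2 = 39
  D: 7·1 + 4·1 + 9·0 = 11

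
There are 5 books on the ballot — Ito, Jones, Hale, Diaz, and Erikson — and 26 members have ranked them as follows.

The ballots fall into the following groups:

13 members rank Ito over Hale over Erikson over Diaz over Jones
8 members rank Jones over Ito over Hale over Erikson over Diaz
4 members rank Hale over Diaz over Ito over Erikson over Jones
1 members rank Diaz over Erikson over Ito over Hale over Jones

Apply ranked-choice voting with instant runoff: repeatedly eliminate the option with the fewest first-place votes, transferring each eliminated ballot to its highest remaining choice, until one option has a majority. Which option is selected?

Ito

Round 1: Ito 13, Jones 8, Hale 4, Diaz 1, Erikson 0. Erikson has the fewest and is eliminated.
Round 2: Ito 13, Jones 8, Hale 4, Diaz 1. Diaz has the fewest and is eliminated.
Round 3: Ito 14, Jones 8, Hale 4. Ito has a majority.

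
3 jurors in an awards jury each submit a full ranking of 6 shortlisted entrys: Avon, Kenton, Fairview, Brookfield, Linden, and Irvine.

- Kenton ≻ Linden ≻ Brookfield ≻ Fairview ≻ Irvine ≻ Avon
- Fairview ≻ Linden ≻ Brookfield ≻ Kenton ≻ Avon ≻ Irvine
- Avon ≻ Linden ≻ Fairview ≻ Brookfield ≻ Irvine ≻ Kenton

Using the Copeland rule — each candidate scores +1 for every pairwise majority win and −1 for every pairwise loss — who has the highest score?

Linden

Pairwise results:
  Avon vs Kenton: Kenton wins 2–1.
  Avon vs Fairview: Fairview wins 2–1.
  Avon vs Brookfield: Brookfield wins 2–1.
  Avon vs Linden: Linden wins 2–1.
  Avon vs Irvine: Avon wins 2–1.
  Kenton vs Fairview: Fairview wins 2–1.
  Kenton vs Brookfield: Brookfield wins 2–1.
  Kenton vs Linden: Linden wins 2–1.
  Kenton vs Irvine: Kenton wins 2–1.
  Fairview vs Brookfield: Fairview wins 2–1.
  Fairview vs Linden: Linden wins 2–1.
  Fairview vs Irvine: Fairview wins 3–0.
  Brookfield vs Linden: Linden wins 3–0.
  Brookfield vs Irvine: Brookfield wins 3–0.
  Linden vs Irvine: Linden wins 3–0.
Copeland scores (wins − losses):
  Avon: 1 − 4 = -3
  Kenton: 2 − 3 = -1
  Fairview: 4 − 1 = 3
  Brookfield: 3 − 2 = 1
  Linden: 5 − 0 = 5
  Irvine: 0 − 5 = -5
Linden has the best Copeland score.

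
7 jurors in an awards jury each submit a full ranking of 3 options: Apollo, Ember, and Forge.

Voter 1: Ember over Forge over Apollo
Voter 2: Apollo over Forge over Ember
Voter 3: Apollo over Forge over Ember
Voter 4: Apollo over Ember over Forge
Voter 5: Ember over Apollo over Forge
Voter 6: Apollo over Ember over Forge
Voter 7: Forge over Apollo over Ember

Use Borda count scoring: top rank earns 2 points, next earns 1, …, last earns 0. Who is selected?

Borda scores:
  Apollo: 0 + 2 + 2 + 2 + 1 + 2 + 1 = 10
  Ember: 2 + 0 + 0 + 1 + 2 + 1 + 0 = 6
  Forge: 1 + 1 + 1 + 0 + 0 + 0 + 2 = 5
Apollo has the highest total.

Apollo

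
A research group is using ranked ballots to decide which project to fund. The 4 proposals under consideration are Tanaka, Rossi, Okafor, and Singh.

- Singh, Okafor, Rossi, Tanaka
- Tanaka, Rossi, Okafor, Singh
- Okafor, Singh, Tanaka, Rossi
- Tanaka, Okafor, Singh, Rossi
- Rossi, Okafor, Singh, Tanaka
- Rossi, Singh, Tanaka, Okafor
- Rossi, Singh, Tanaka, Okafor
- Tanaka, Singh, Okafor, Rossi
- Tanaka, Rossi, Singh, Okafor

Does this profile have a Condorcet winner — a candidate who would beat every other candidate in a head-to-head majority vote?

Head-to-head results (9 voters total):
Tanaka vs Rossi: Tanaka wins 5–4.
Tanaka vs Okafor: Tanaka wins 6–3.
Tanaka vs Singh: Singh wins 5–4.
Rossi vs Okafor: Rossi wins 5–4.
Rossi vs Singh: Rossi wins 5–4.
Okafor vs Singh: Singh wins 5–4.
No candidate beats all others: Tanaka beats Rossi beats Singh beats Tanaka, a majority cycle.

No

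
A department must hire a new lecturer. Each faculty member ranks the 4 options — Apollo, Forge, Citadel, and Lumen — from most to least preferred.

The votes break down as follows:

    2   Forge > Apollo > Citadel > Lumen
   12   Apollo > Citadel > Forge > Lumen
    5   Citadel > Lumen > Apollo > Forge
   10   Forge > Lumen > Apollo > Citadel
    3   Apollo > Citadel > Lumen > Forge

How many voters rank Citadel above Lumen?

Ballots ranking Citadel above Lumen: 2+12+5+3 = 22.
Ballots ranking Lumen above Citadel: 10.
So 22 of 32 voters prefer Citadel to Lumen.

22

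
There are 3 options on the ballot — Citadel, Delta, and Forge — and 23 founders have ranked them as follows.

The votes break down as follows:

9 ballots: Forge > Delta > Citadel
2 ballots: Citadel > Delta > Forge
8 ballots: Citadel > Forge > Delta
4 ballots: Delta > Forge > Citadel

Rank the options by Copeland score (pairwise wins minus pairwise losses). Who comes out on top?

Pairwise results:
  Citadel vs Delta: Delta wins 13–10.
  Citadel vs Forge: Forge wins 13–10.
  Delta vs Forge: Forge wins 17–6.
Copeland scores (wins − losses):
  Citadel: 0 − 2 = -2
  Delta: 1 − 1 = 0
  Forge: 2 − 0 = 2
Forge has the best Copeland score.

Forge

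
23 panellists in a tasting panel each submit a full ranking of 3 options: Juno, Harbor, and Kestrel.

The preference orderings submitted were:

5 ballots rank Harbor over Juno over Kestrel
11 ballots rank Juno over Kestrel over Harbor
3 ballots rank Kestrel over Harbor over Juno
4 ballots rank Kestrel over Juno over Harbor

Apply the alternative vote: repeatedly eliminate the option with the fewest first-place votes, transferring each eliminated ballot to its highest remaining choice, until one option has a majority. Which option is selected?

Juno

Round 1: Juno 11, Kestrel 7, Harbor 5. Harbor has the fewest and is eliminated.
Round 2: Juno 16, Kestrel 7. Juno has a majority.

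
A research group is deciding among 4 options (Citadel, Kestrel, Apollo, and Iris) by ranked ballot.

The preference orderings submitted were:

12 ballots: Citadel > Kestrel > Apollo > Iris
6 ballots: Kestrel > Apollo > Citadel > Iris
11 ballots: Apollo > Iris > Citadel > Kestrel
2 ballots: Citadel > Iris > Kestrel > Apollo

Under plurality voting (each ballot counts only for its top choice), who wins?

First-place vote totals:
  Citadel: 14
  Kestrel: 6
  Apollo: 11
  Iris: 0
Citadel has the most first-place votes.

Citadel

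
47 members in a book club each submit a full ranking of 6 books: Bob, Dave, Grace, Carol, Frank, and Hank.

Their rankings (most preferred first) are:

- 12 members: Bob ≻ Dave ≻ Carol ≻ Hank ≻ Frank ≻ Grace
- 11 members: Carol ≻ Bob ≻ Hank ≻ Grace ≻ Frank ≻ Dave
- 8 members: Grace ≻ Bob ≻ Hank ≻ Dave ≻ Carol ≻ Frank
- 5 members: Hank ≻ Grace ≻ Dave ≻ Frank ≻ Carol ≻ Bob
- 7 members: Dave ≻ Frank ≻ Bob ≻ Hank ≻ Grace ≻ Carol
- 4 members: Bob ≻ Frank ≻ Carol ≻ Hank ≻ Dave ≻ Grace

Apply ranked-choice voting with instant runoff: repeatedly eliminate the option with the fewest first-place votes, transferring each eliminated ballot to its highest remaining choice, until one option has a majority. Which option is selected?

Bob

Round 1: Bob 16, Carol 11, Grace 8, Dave 7, Hank 5, Frank 0. Frank has the fewest and is eliminated.
Round 2: Bob 16, Carol 11, Grace 8, Dave 7, Hank 5. Hank has the fewest and is eliminated.
Round 3: Bob 16, Grace 13, Carol 11, Dave 7. Dave has the fewest and is eliminated.
Round 4: Bob 23, Grace 13, Carol 11. Carol has the fewest and is eliminated.
Round 5: Bob 34, Grace 13. Bob has a majority.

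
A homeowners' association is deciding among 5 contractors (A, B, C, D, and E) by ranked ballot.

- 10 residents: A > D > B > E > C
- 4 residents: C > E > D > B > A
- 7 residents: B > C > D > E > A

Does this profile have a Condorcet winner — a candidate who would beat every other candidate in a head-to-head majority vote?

Head-to-head results (21 voters total):
A vs B: B wins 11–10.
A vs C: C wins 11–10.
A vs D: D wins 11–10.
A vs E: E wins 11–10.
B vs C: B wins 17–4.
B vs D: D wins 14–7.
B vs E: B wins 17–4.
C vs D: C wins 11–10.
C vs E: C wins 11–10.
D vs E: D wins 17–4.
No candidate beats all others: B beats C beats D beats B, a majority cycle.

No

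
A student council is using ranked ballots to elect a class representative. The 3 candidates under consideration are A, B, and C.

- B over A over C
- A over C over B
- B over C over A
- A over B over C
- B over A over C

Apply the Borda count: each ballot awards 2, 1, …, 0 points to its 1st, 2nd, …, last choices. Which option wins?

Borda scores:
  A: 1 + 2 + 0 + 2 + 1 = 6
  B: 2 + 0 + 2 + 1 + 2 = 7
  C: 0 + 1 + 1 + 0 + 0 = 2
B has the highest total.

B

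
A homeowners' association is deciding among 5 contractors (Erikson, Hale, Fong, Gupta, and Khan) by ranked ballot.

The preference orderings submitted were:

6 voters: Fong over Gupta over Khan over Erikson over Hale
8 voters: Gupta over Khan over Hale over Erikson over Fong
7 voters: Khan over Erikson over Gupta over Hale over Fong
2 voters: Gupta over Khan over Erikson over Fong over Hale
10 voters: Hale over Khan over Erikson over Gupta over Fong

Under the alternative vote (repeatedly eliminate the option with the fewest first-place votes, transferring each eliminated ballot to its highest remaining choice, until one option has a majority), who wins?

Round 1: Hale 10, Gupta 10, Khan 7, Fong 6, Erikson 0. Erikson has the fewest and is eliminated.
Round 2: Hale 10, Gupta 10, Khan 7, Fong 6. Fong has the fewest and is eliminated.
Round 3: Gupta 16, Hale 10, Khan 7. Khan has the fewest and is eliminated.
Round 4: Gupta 23, Hale 10. Gupta has a majority.

Gupta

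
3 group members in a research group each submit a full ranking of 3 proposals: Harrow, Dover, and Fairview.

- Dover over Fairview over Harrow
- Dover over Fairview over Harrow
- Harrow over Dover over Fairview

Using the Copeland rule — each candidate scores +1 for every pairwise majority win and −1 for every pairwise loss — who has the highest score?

Pairwise results:
  Harrow vs Dover: Dover wins 2–1.
  Harrow vs Fairview: Fairview wins 2–1.
  Dover vs Fairview: Dover wins 3–0.
Copeland scores (wins − losses):
  Harrow: 0 − 2 = -2
  Dover: 2 − 0 = 2
  Fairview: 1 − 1 = 0
Dover has the best Copeland score.

Dover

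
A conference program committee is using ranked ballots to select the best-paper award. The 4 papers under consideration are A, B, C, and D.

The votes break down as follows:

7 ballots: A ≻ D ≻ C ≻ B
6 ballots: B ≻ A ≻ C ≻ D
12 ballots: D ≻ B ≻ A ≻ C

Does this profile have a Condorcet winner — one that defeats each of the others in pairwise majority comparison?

Head-to-head results (25 voters total):
A vs B: B wins 18–7.
A vs C: A wins 25–0.
A vs D: A wins 13–12.
B vs C: B wins 18–7.
B vs D: D wins 19–6.
C vs D: D wins 19–6.
No candidate beats all others: A beats D beats B beats A, a majority cycle.

No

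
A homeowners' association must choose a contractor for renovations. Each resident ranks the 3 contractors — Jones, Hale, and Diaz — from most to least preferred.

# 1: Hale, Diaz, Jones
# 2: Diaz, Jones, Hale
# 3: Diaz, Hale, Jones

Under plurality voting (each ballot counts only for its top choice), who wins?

First-place vote totals:
  Jones: 0
  Hale: 1
  Diaz: 2
Diaz has the most first-place votes.

Diaz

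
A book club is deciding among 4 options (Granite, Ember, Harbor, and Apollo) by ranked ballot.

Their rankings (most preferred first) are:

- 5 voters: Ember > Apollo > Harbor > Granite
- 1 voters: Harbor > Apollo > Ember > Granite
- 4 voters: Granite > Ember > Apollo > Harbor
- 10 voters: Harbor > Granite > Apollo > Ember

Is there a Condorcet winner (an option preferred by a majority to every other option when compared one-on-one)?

Yes

Head-to-head results (20 voters total):
Granite vs Ember: Granite wins 14–6.
Granite vs Harbor: Harbor wins 16–4.
Granite vs Apollo: Granite wins 14–6.
Ember vs Harbor: Harbor wins 11–9.
Ember vs Apollo: Apollo wins 11–9.
Harbor vs Apollo: Harbor wins 11–9.
Harbor beats each rival — Granite (16–4), Ember (11–9), Apollo (11–9) — so Harbor is the Condorcet winner.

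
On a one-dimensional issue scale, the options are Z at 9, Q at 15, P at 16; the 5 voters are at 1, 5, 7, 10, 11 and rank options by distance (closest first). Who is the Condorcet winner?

With single-peaked preferences on a line, the Condorcet winner is the candidate closest to the median voter.
The median voter (position 7) is closest to Z at 9.
Check: Z vs P — voters closer to Z: 5 of 5.

Z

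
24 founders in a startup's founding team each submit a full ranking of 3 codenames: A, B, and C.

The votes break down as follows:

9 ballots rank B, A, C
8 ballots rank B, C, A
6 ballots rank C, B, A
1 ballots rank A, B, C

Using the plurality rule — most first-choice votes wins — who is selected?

First-place vote totals:
  A: 1
  B: 17
  C: 6
B has the most first-place votes.

B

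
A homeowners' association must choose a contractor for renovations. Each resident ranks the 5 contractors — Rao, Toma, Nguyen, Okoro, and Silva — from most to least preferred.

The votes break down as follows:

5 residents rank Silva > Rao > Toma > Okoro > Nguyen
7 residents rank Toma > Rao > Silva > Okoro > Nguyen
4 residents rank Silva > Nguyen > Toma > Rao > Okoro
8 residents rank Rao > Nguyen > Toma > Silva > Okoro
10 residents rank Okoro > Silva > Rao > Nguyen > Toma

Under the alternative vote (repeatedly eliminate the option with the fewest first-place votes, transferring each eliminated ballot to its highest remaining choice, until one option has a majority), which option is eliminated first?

Nguyen

Round 1: Okoro 10, Silva 9, Rao 8, Toma 7, Nguyen 0. Nguyen has the fewest and is eliminated.
Round 2: Okoro 10, Silva 9, Rao 8, Toma 7. Toma has the fewest and is eliminated.
Round 3: Rao 15, Okoro 10, Silva 9. Silva has the fewest and is eliminated.
Round 4: Rao 24, Okoro 10. Rao has a majority.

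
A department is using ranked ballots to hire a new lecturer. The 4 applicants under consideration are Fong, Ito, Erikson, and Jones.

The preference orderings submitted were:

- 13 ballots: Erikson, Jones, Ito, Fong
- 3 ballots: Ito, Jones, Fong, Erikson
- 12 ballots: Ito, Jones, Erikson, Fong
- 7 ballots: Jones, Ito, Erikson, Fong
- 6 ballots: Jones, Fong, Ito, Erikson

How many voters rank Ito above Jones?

Ballots ranking Ito above Jones: 3+12 = 15.
Ballots ranking Jones above Ito: 13+7+6 = 26.
So 15 of 41 voters prefer Ito to Jones.

15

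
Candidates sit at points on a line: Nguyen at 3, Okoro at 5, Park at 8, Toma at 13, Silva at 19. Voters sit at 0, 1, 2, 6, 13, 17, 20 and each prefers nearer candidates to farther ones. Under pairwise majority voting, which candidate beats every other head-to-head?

With single-peaked preferences on a line, the Condorcet winner is the candidate closest to the median voter.
The median voter (position 6) is closest to Okoro at 5.
Check: Okoro vs Toma — voters closer to Okoro: 4 of 7.

Okoro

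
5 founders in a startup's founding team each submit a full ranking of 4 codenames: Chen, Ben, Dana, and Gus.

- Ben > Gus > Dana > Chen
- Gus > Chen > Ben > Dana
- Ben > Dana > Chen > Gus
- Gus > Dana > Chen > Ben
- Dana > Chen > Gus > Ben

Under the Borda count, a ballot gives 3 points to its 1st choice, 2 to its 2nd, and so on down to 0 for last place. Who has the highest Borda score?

Gus

Borda scores:
  Chen: 0 + 2 + 1 + 1 + 2 = 6
  Ben: 3 + 1 + 3 + 0 + 0 = 7
  Dana: 1 + 0 + 2 + 2 + 3 = 8
  Gus: 2 + 3 + 0 + 3 + 1 = 9
Gus has the highest total.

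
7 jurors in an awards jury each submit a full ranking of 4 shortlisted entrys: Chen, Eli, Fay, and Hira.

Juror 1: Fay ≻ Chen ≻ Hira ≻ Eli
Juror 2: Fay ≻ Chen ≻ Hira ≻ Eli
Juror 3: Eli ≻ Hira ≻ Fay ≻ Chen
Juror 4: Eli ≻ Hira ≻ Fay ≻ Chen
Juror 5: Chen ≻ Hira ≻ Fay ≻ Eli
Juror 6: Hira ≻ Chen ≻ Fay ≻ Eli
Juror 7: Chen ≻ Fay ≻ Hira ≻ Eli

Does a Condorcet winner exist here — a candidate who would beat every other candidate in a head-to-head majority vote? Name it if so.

Head-to-head results (7 voters total):
Chen vs Eli: Chen wins 5–2.
Chen vs Fay: Fay wins 4–3.
Chen vs Hira: Chen wins 4–3.
Eli vs Fay: Fay wins 5–2.
Eli vs Hira: Hira wins 5–2.
Fay vs Hira: Hira wins 4–3.
No candidate beats all others: Chen beats Hira beats Fay beats Chen, a majority cycle.

There is no Condorcet winner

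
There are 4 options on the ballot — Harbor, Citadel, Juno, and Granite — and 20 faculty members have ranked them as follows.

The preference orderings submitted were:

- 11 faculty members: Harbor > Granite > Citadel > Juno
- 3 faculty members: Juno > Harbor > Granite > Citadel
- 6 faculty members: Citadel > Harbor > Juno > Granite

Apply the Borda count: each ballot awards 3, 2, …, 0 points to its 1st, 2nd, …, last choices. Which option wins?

Borda scores:
  Harbor: 11·3 + 3·2 + 6·2 = 51
  Citadel: 11·1 + 3·0 + 6·3 = 29
  Juno: 11·0 + 3·3 + 6·1 = 15
  Granite: 11·2 + 3·1 + 6·0 = 25
Harbor has the highest total.

Harbor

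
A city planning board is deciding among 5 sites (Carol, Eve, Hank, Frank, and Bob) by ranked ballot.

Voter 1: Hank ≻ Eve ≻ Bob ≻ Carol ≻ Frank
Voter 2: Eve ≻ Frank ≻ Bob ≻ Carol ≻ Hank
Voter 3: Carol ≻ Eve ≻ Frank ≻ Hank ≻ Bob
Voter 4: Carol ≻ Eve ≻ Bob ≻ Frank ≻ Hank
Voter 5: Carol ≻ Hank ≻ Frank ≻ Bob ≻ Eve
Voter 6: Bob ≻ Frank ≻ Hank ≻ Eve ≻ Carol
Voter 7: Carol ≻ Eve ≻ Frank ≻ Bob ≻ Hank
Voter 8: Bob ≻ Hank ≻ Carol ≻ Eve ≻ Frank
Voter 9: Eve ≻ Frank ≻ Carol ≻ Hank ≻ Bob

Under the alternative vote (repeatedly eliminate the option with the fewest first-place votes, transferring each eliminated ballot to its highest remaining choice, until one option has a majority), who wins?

Round 1: Carol 4, Eve 2, Bob 2, Hank 1, Frank 0. Frank has the fewest and is eliminated.
Round 2: Carol 4, Eve 2, Bob 2, Hank 1. Hank has the fewest and is eliminated.
Round 3: Carol 4, Eve 3, Bob 2. Bob has the fewest and is eliminated.
Round 4: Carol 5, Eve 4. Carol has a majority.

Carol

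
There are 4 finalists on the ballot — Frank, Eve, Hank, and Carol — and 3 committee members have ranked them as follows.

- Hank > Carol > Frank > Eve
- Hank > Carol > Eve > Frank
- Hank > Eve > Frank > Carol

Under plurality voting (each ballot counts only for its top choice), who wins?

First-place vote totals:
  Frank: 0
  Eve: 0
  Hank: 3
  Carol: 0
Hank has the most first-place votes.

Hank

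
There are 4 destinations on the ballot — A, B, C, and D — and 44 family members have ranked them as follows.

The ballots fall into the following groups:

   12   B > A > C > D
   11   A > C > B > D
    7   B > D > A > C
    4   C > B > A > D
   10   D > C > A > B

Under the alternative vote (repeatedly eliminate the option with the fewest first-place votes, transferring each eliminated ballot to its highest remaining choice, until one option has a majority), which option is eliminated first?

Round 1: B 19, A 11, D 10, C 4. C has the fewest and is eliminated.
Round 2: B 23, A 11, D 10. B has a majority.

C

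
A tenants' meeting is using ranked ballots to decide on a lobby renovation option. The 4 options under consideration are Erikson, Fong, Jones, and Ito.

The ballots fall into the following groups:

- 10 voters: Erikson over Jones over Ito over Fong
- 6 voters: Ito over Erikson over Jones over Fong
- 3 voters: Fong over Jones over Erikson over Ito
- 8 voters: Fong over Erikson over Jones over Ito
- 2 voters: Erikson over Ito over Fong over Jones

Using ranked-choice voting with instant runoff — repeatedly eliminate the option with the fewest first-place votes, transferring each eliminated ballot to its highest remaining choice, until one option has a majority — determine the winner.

Erikson

Round 1: Erikson 12, Fong 11, Ito 6, Jones 0. Jones has the fewest and is eliminated.
Round 2: Erikson 12, Fong 11, Ito 6. Ito has the fewest and is eliminated.
Round 3: Erikson 18, Fong 11. Erikson has a majority.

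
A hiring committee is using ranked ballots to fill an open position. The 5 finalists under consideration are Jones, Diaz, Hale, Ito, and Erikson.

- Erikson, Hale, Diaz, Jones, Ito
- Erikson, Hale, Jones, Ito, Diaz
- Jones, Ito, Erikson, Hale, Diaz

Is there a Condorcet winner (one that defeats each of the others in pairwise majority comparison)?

Head-to-head results (3 voters total):
Jones vs Diaz: Jones wins 2–1.
Jones vs Hale: Hale wins 2–1.
Jones vs Ito: Jones wins 3–0.
Jones vs Erikson: Erikson wins 2–1.
Diaz vs Hale: Hale wins 3–0.
Diaz vs Ito: Ito wins 2–1.
Diaz vs Erikson: Erikson wins 3–0.
Hale vs Ito: Hale wins 2–1.
Hale vs Erikson: Erikson wins 3–0.
Ito vs Erikson: Erikson wins 2–1.
Erikson beats each rival — Jones (2–1), Diaz (3–0), Hale (3–0), Ito (2–1) — so Erikson is the Condorcet winner.

Yes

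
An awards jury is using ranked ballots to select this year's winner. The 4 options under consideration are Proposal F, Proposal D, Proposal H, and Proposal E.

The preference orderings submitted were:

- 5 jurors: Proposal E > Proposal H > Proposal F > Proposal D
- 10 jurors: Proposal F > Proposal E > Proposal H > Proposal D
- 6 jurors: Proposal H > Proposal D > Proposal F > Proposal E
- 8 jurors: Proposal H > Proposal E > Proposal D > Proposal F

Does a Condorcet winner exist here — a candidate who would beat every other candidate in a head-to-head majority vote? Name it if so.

Head-to-head results (29 voters total):
Proposal F vs Proposal D: Proposal F wins 15–14.
Proposal F vs Proposal H: Proposal H wins 19–10.
Proposal F vs Proposal E: Proposal F wins 16–13.
Proposal D vs Proposal H: Proposal H wins 29–0.
Proposal D vs Proposal E: Proposal E wins 23–6.
Proposal H vs Proposal E: Proposal E wins 15–14.
No candidate beats all others: Proposal F beats Proposal E beats Proposal H beats Proposal F, a majority cycle.

None — there is no Condorcet winner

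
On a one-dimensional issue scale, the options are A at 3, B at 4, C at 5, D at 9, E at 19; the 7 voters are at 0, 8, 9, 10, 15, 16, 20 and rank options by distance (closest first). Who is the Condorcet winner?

With single-peaked preferences on a line, the Condorcet winner is the candidate closest to the median voter.
The median voter (position 10) is closest to D at 9.
Check: D vs B — voters closer to D: 6 of 7.

D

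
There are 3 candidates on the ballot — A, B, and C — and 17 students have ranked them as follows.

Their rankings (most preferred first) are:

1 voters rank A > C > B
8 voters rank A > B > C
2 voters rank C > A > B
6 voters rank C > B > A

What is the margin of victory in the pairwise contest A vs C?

Ballots ranking A above C: 1+8 = 9.
Ballots ranking C above A: 2+6 = 8.
A wins 9–8, a margin of 1.

1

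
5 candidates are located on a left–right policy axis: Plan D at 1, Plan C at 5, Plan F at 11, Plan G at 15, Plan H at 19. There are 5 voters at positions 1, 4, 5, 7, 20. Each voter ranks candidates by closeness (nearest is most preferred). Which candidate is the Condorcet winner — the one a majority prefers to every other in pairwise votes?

Plan C

With single-peaked preferences on a line, the Condorcet winner is the candidate closest to the median voter.
The median voter (position 5) is closest to Plan C at 5.
Check: Plan C vs Plan F — voters closer to Plan C: 4 of 5.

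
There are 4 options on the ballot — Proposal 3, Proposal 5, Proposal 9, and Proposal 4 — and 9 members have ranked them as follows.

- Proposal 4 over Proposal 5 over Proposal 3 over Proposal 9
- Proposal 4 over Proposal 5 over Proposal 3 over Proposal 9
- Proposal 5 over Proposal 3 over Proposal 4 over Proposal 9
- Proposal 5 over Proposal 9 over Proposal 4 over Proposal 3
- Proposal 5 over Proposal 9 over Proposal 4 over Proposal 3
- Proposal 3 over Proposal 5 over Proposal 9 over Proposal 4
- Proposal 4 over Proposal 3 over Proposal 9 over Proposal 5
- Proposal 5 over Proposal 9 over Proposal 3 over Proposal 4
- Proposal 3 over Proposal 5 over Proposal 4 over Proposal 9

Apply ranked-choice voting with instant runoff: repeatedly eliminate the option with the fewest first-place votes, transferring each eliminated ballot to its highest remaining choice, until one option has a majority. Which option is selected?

Proposal 5

Round 1: Proposal 5 4, Proposal 4 3, Proposal 3 2, Proposal 9 0. Proposal 9 has the fewest and is eliminated.
Round 2: Proposal 5 4, Proposal 4 3, Proposal 3 2. Proposal 3 has the fewest and is eliminated.
Round 3: Proposal 5 6, Proposal 4 3. Proposal 5 has a majority.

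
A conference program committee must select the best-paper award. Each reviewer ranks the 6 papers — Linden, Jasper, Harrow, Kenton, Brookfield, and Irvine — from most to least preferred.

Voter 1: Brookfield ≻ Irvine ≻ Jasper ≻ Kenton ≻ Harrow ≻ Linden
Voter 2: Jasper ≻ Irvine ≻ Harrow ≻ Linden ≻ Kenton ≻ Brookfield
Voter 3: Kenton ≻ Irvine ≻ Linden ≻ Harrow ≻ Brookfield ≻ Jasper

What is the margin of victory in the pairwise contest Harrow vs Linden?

1

Ballots ranking Harrow above Linden: 2.
Ballots ranking Linden above Harrow: 1.
Harrow wins 2–1, a margin of 1.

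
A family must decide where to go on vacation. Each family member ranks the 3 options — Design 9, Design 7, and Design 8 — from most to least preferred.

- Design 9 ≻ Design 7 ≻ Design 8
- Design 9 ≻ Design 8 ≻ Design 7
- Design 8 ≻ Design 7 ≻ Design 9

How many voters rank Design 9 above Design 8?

2

Ballots ranking Design 9 above Design 8: 2.
Ballots ranking Design 8 above Design 9: 1.
So 2 of 3 voters prefer Design 9 to Design 8.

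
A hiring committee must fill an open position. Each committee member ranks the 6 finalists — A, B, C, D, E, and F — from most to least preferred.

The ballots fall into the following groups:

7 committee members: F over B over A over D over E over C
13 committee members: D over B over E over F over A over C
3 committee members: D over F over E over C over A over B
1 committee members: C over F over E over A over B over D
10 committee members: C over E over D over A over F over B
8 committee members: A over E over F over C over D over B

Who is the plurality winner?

First-place vote totals:
  A: 8
  B: 0
  C: 11
  D: 16
  E: 0
  F: 7
D has the most first-place votes.

D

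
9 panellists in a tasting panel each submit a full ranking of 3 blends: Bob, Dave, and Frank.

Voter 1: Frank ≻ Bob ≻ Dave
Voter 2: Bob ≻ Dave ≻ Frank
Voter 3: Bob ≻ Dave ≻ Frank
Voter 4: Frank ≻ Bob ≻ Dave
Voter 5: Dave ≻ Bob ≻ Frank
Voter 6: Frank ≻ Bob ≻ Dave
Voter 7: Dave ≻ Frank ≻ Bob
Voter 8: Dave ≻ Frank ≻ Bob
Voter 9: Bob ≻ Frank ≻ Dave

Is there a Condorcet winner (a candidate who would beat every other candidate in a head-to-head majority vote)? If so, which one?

Head-to-head results (9 voters total):
Bob vs Dave: Bob wins 6–3.
Bob vs Frank: Frank wins 5–4.
Dave vs Frank: Dave wins 5–4.
No candidate beats all others: Bob beats Dave beats Frank beats Bob, a majority cycle.

No Condorcet winner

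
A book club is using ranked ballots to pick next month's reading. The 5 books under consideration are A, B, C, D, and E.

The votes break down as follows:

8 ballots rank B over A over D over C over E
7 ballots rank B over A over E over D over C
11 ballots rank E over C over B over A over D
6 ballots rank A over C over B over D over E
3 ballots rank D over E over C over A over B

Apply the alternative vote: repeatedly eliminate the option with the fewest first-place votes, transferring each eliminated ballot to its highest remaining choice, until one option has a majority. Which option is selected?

B

Round 1: B 15, E 11, A 6, D 3, C 0. C has the fewest and is eliminated.
Round 2: B 15, E 11, A 6, D 3. D has the fewest and is eliminated.
Round 3: B 15, E 14, A 6. A has the fewest and is eliminated.
Round 4: B 21, E 14. B has a majority.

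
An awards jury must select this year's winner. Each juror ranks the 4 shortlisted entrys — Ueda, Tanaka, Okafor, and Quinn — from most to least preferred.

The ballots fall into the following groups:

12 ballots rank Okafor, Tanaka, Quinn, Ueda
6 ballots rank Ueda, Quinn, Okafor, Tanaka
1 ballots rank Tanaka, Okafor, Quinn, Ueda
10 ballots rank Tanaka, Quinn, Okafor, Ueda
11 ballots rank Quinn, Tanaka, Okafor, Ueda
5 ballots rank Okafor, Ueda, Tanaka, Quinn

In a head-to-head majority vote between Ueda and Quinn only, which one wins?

Quinn

Ballots ranking Ueda above Quinn: 6+5 = 11.
Ballots ranking Quinn above Ueda: 12+1+10+11 = 34.
Quinn wins the head-to-head, 34–11.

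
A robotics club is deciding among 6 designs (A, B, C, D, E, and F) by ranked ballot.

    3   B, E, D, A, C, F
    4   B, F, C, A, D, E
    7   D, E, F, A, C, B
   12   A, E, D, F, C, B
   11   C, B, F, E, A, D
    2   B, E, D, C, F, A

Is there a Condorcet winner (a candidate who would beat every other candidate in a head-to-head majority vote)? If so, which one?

No Condorcet winner

Head-to-head results (39 voters total):
A vs B: B wins 20–19.
A vs C: A wins 22–17.
A vs D: A wins 27–12.
A vs E: E wins 23–16.
A vs F: F wins 24–15.
B vs C: C wins 30–9.
B vs D: B wins 20–19.
B vs E: B wins 20–19.
B vs F: B wins 20–19.
C vs D: D wins 24–15.
C vs E: E wins 24–15.
C vs F: F wins 23–16.
D vs E: E wins 28–11.
D vs F: D wins 24–15.
E vs F: E wins 24–15.
No candidate beats all others: A beats C beats B beats A, a majority cycle.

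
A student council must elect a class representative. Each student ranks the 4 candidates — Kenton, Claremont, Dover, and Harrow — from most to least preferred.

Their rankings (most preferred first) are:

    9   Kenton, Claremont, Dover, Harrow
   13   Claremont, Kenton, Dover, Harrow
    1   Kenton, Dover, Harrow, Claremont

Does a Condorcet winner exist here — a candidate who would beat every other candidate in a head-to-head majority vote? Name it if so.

Claremont

Head-to-head results (23 voters total):
Kenton vs Claremont: Claremont wins 13–10.
Kenton vs Dover: Kenton wins 23–0.
Kenton vs Harrow: Kenton wins 23–0.
Claremont vs Dover: Claremont wins 22–1.
Claremont vs Harrow: Claremont wins 22–1.
Dover vs Harrow: Dover wins 23–0.
Claremont beats each rival — Kenton (13–10), Dover (22–1), Harrow (22–1) — so Claremont is the Condorcet winner.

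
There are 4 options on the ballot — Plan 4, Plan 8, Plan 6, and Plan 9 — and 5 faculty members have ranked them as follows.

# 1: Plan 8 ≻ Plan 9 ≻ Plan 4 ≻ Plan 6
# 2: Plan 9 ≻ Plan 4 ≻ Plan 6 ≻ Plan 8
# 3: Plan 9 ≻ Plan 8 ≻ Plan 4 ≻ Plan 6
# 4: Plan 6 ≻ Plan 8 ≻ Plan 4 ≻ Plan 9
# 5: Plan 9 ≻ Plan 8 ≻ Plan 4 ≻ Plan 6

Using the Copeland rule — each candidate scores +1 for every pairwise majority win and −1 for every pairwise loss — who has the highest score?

Pairwise results:
  Plan 4 vs Plan 8: Plan 8 wins 4–1.
  Plan 4 vs Plan 6: Plan 4 wins 4–1.
  Plan 4 vs Plan 9: Plan 9 wins 4–1.
  Plan 8 vs Plan 6: Plan 8 wins 3–2.
  Plan 8 vs Plan 9: Plan 9 wins 3–2.
  Plan 6 vs Plan 9: Plan 9 wins 4–1.
Copeland scores (wins − losses):
  Plan 4: 1 − 2 = -1
  Plan 8: 2 − 1 = 1
  Plan 6: 0 − 3 = -3
  Plan 9: 3 − 0 = 3
Plan 9 has the best Copeland score.

Plan 9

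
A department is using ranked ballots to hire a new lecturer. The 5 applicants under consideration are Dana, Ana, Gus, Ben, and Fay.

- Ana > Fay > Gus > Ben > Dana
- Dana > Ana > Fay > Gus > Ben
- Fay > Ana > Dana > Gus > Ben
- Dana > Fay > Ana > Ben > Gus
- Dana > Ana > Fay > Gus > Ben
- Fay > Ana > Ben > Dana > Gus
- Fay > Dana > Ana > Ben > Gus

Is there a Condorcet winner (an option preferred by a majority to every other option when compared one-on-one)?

Head-to-head results (7 voters total):
Dana vs Ana: Dana wins 4–3.
Dana vs Gus: Dana wins 6–1.
Dana vs Ben: Dana wins 5–2.
Dana vs Fay: Fay wins 4–3.
Ana vs Gus: Ana wins 7–0.
Ana vs Ben: Ana wins 7–0.
Ana vs Fay: Fay wins 4–3.
Gus vs Ben: Gus wins 4–3.
Gus vs Fay: Fay wins 7–0.
Ben vs Fay: Fay wins 7–0.
Fay beats each rival — Dana (4–3), Ana (4–3), Gus (7–0), Ben (7–0) — so Fay is the Condorcet winner.

Yes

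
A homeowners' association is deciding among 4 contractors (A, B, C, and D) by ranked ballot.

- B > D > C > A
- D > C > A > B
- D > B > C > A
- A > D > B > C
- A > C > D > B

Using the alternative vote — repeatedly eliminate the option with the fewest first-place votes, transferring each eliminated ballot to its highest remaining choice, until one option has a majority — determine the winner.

Round 1: A 2, D 2, B 1, C 0. C has the fewest and is eliminated.
Round 2: A 2, D 2, B 1. B has the fewest and is eliminated.
Round 3: D 3, A 2. D has a majority.

D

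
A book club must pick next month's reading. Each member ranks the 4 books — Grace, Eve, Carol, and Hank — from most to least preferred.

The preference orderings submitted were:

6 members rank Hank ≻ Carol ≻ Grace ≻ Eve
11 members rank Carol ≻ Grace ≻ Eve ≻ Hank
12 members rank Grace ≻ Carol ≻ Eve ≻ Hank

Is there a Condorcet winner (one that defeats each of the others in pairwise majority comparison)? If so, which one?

Carol

Head-to-head results (29 voters total):
Grace vs Eve: Grace wins 29–0.
Grace vs Carol: Carol wins 17–12.
Grace vs Hank: Grace wins 23–6.
Eve vs Carol: Carol wins 29–0.
Eve vs Hank: Eve wins 23–6.
Carol vs Hank: Carol wins 23–6.
Carol beats each rival — Grace (17–12), Eve (29–0), Hank (23–6) — so Carol is the Condorcet winner.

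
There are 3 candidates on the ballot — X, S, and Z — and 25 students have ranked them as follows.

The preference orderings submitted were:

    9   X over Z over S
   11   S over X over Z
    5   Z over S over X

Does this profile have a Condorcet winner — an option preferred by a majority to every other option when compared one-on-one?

Head-to-head results (25 voters total):
X vs S: S wins 16–9.
X vs Z: X wins 20–5.
S vs Z: Z wins 14–11.
No candidate beats all others: X beats Z beats S beats X, a majority cycle.

No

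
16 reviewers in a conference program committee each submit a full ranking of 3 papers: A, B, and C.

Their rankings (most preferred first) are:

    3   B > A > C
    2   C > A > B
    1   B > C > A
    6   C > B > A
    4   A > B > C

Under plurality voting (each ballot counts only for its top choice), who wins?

First-place vote totals:
  A: 4
  B: 4
  C: 8
C has the most first-place votes.

C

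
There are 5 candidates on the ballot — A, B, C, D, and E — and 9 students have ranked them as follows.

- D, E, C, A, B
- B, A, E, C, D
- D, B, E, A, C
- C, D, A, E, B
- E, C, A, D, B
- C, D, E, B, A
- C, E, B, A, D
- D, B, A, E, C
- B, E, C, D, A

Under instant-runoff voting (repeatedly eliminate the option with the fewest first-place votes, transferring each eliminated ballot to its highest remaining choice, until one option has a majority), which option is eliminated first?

A

Round 1: C 3, D 3, B 2, E 1, A 0. A has the fewest and is eliminated.
Round 2: C 3, D 3, B 2, E 1. E has the fewest and is eliminated.
Round 3: C 4, D 3, B 2. B has the fewest and is eliminated.
Round 4: C 6, D 3. C has a majority.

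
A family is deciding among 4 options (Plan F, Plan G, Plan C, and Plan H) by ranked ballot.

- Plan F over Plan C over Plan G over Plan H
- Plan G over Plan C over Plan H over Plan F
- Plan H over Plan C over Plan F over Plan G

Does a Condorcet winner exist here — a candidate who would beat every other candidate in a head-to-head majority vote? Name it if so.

Head-to-head results (3 voters total):
Plan F vs Plan G: Plan F wins 2–1.
Plan F vs Plan C: Plan C wins 2–1.
Plan F vs Plan H: Plan H wins 2–1.
Plan G vs Plan C: Plan C wins 2–1.
Plan G vs Plan H: Plan G wins 2–1.
Plan C vs Plan H: Plan C wins 2–1.
Plan C beats each rival — Plan F (2–1), Plan G (2–1), Plan H (2–1) — so Plan C is the Condorcet winner.

Plan C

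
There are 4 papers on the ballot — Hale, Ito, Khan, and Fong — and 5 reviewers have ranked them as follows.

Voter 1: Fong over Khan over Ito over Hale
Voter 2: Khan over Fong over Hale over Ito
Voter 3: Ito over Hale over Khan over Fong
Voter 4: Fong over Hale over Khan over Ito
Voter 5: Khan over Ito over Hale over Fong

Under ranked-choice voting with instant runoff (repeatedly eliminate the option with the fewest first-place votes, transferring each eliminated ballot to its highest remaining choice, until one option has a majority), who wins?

Round 1: Khan 2, Fong 2, Ito 1, Hale 0. Hale has the fewest and is eliminated.
Round 2: Khan 2, Fong 2, Ito 1. Ito has the fewest and is eliminated.
Round 3: Khan 3, Fong 2. Khan has a majority.

Khan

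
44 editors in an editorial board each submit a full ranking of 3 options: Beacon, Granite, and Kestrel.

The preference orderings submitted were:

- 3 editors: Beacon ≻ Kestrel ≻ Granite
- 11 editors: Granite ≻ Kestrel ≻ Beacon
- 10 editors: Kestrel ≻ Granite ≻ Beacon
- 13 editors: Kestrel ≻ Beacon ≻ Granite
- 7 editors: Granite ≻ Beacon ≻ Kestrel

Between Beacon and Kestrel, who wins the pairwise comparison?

Ballots ranking Beacon above Kestrel: 3+7 = 10.
Ballots ranking Kestrel above Beacon: 11+10+13 = 34.
Kestrel wins the head-to-head, 34–10.

Kestrel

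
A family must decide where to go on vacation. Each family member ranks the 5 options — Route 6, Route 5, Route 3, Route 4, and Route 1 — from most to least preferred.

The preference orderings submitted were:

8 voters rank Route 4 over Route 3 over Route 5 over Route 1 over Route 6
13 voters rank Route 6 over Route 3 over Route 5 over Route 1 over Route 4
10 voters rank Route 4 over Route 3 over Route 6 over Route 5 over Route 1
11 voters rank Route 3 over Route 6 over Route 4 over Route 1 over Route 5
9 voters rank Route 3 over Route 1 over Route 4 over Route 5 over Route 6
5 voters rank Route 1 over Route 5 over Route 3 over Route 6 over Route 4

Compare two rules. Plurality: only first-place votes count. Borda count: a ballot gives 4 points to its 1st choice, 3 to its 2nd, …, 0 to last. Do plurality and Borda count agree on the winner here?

Plurality first-place counts: Route 6 13, Route 5 0, Route 3 20, Route 4 18, Route 1 5 → Route 3.
Borda totals: Route 6 110, Route 5 76, Route 3 183, Route 4 112, Route 1 79 → Route 3.
The two rules agree on Route 3.

Yes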